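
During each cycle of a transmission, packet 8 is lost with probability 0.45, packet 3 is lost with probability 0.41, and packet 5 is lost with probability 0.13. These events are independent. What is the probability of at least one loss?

P(none) = (1 − 0.45) × (1 − 0.41) × (1 − 0.13) = 0.55 × 0.59 × 0.87 = 0.282315
P(at least one) = 1 − 0.282315 = 0.717685

0.717685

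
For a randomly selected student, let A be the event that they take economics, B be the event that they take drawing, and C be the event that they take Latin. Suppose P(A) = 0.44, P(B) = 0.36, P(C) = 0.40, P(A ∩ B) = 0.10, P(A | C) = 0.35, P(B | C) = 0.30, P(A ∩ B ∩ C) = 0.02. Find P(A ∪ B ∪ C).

0.86

P(A ∩ C) = P(C)·P(A|C) = 0.40 × 0.35 = 0.14
P(B ∩ C) = P(C)·P(B|C) = 0.40 × 0.30 = 0.12
Apply inclusion-exclusion:
P(A ∪ B ∪ C) = 0.44 + 0.36 + 0.40 − 0.10 − 0.14 − 0.12 + 0.02 = 0.86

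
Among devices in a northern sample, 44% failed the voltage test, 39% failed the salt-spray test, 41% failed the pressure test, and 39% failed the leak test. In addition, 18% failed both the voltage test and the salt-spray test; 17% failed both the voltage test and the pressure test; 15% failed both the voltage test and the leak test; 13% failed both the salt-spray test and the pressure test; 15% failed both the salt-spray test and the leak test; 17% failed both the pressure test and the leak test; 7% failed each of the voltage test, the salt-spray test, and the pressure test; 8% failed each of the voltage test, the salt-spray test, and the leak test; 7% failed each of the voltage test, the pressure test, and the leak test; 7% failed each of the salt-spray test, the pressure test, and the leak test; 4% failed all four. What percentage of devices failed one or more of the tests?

P(≥1) = 44 + 39 + 41 + 39 − 18 − 17 − 15 − 13 − 15 − 17 + 7 + 8 + 7 + 7 − 4 = 93%

93%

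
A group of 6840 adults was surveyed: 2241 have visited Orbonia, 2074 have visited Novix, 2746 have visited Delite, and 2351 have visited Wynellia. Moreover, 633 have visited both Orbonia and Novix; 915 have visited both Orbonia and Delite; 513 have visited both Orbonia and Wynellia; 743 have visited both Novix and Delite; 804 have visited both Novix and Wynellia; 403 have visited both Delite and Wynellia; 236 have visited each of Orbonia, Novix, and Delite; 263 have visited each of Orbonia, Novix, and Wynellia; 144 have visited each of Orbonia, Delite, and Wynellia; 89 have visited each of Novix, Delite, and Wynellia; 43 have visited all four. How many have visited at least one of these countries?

6090

|at least one| = 2241 + 2074 + 2746 + 2351 − 633 − 915 − 513 − 743 − 804 − 403 + 236 + 263 + 144 + 89 − 43 = 6090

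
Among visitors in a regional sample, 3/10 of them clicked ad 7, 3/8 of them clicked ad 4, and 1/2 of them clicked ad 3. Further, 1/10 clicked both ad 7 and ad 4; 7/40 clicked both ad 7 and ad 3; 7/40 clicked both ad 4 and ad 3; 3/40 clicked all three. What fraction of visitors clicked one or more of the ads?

Inclusion–exclusion gives
P(at least one) = 3/10 + 3/8 + 1/2 − 1/10 − 7/40 − 7/40 + 3/40 = 4/5

4/5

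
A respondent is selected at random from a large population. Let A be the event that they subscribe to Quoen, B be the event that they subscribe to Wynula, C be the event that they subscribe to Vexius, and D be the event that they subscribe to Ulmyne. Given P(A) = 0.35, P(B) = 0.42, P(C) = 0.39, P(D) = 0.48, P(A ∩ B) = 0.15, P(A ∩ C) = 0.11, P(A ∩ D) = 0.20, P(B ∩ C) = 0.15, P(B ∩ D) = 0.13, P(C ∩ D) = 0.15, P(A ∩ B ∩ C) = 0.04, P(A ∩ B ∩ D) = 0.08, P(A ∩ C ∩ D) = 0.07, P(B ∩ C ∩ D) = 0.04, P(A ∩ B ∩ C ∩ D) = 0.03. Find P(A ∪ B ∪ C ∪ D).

0.95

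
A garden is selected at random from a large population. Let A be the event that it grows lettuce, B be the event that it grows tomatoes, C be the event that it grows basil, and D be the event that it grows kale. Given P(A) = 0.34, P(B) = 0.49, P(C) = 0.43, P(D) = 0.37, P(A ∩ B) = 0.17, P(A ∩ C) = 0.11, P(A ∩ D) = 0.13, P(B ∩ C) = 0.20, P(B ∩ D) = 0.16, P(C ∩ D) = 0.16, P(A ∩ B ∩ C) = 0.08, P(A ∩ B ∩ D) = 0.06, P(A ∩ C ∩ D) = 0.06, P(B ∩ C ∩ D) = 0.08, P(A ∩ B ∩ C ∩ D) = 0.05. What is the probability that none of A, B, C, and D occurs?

By inclusion–exclusion:
P(A ∪ B ∪ C ∪ D) = 0.34 + 0.49 + 0.43 + 0.37 − 0.17 − 0.11 − 0.13 − 0.20 − 0.16 − 0.16 + 0.08 + 0.06 + 0.06 + 0.08 − 0.05 = 0.93
P(none) = 1 − 0.93 = 0.07

0.07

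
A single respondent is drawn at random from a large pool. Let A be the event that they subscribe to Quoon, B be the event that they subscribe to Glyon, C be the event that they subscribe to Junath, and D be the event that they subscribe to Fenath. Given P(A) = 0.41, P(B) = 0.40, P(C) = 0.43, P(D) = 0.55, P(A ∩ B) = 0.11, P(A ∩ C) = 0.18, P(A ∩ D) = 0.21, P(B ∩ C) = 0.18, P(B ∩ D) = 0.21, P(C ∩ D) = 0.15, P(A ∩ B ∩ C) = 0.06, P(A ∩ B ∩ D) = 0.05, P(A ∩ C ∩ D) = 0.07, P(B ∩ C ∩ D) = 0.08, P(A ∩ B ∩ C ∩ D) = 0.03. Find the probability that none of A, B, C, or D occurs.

By inclusion–exclusion:
P(A ∪ B ∪ C ∪ D) = 0.41 + 0.40 + 0.43 + 0.55 − 0.11 − 0.18 − 0.21 − 0.18 − 0.21 − 0.15 + 0.06 + 0.05 + 0.07 + 0.08 − 0.03 = 0.98
P(none) = 1 − 0.98 = 0.02

0.02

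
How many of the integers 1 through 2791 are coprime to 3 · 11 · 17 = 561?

1592

Using inclusion–exclusion:
930 + 253 + 164 − 84 − 54 − 14 + 4 = 1199
2791 − 1199 = 1592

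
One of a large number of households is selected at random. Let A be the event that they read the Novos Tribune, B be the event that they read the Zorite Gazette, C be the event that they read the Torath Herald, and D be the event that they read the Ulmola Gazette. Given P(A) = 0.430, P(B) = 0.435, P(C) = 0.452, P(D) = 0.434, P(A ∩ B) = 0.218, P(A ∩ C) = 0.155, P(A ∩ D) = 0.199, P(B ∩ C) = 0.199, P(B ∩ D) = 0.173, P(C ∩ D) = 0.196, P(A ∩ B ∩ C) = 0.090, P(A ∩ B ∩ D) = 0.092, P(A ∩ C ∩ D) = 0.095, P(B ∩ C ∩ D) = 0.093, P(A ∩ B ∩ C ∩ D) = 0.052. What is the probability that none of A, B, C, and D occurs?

0.071

P(A ∪ B ∪ C ∪ D) = 0.430 + 0.435 + 0.452 + 0.434 − 0.218 − 0.155 − 0.199 − 0.199 − 0.173 − 0.196 + 0.090 + 0.092 + 0.095 + 0.093 − 0.052 = 0.929
P(none) = 1 − 0.929 = 0.071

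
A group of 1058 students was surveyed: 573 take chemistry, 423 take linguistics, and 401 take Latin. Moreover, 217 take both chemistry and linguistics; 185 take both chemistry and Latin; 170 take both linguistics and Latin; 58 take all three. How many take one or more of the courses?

|at least one| = 573 + 423 + 401 − 217 − 185 − 170 + 58 = 883

883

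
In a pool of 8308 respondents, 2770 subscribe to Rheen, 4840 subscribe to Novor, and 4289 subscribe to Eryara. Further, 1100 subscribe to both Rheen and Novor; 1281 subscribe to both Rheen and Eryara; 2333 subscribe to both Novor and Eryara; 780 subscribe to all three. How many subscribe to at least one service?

7965

|at least one| = 2770 + 4840 + 4289 − 1100 − 1281 − 2333 + 780 = 7965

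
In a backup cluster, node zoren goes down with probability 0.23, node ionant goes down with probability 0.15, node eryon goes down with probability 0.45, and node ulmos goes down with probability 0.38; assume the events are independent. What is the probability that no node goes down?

0.2231845

P(none) = (1 − 0.23) × (1 − 0.15) × (1 − 0.45) × (1 − 0.38) = 0.77 × 0.85 × 0.55 × 0.62 = 0.2231845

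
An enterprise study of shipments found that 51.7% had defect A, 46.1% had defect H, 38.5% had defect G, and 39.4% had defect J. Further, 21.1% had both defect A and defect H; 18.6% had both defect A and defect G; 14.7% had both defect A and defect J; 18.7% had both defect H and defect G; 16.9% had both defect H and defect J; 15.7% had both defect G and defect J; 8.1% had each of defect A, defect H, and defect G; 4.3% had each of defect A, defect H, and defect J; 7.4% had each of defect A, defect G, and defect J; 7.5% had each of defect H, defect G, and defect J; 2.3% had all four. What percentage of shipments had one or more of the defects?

P(union) = 51.7 + 46.1 + 38.5 + 39.4 − 21.1 − 18.6 − 14.7 − 18.7 − 16.9 − 15.7 + 8.1 + 4.3 + 7.4 + 7.5 − 2.3 = 95.0%

95.0%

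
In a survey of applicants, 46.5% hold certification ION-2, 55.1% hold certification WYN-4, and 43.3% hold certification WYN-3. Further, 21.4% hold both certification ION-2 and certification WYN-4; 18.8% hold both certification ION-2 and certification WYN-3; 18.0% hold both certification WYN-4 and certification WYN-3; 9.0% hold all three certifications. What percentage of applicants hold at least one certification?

By inclusion–exclusion:
P(at least one) = 46.5 + 55.1 + 43.3 − 21.4 − 18.8 − 18.0 + 9.0 = 95.7%

95.7%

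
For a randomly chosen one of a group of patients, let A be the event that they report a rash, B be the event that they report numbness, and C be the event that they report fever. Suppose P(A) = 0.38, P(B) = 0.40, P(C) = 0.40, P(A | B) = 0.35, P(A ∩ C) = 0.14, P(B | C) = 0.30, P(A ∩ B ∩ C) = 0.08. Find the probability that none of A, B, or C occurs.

0.14

P(A ∩ B) = P(B)·P(A|B) = 0.40 × 0.35 = 0.14
P(B ∩ C) = P(C)·P(B|C) = 0.40 × 0.30 = 0.12
By inclusion–exclusion:
P(A ∪ B ∪ C) = 0.38 + 0.40 + 0.40 − 0.14 − 0.14 − 0.12 + 0.08 = 0.86
P(none) = 1 − 0.86 = 0.14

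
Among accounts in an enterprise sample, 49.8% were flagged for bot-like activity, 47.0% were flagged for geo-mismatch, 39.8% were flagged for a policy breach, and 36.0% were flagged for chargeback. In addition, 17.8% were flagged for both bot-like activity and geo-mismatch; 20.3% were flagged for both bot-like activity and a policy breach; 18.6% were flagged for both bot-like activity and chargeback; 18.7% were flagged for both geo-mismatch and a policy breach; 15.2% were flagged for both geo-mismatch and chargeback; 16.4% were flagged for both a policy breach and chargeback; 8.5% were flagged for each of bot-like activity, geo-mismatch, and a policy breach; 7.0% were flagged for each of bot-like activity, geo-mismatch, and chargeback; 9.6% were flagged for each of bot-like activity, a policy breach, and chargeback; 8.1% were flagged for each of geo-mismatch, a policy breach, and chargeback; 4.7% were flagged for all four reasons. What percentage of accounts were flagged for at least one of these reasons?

P(≥1) = 49.8 + 47.0 + 39.8 + 36.0 − 17.8 − 20.3 − 18.6 − 18.7 − 15.2 − 16.4 + 8.5 + 7.0 + 9.6 + 8.1 − 4.7 = 94.1%

94.1%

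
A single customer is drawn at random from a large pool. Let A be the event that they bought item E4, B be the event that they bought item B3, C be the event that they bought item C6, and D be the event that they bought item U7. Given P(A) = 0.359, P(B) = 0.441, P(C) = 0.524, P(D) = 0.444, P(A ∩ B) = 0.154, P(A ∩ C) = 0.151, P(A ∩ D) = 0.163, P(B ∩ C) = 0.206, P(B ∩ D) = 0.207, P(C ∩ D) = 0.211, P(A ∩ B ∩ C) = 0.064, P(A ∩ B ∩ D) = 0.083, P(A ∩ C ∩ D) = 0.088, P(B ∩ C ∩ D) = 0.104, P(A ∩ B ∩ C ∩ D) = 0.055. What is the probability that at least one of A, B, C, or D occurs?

0.960

P(A ∪ B ∪ C ∪ D) = 0.359 + 0.441 + 0.524 + 0.444 − 0.154 − 0.151 − 0.163 − 0.206 − 0.207 − 0.211 + 0.064 + 0.083 + 0.088 + 0.104 − 0.055 = 0.960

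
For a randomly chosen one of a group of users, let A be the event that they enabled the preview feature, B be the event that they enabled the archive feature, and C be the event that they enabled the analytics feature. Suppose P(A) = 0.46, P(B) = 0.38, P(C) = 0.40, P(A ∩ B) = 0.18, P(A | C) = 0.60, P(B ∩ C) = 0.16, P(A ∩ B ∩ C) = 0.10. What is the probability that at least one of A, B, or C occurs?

P(A ∩ C) = P(C)·P(A|C) = 0.40 × 0.60 = 0.24
P(A ∪ B ∪ C) = 0.46 + 0.38 + 0.40 − 0.18 − 0.24 − 0.16 + 0.10 = 0.76

0.76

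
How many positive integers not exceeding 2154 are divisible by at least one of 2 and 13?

1160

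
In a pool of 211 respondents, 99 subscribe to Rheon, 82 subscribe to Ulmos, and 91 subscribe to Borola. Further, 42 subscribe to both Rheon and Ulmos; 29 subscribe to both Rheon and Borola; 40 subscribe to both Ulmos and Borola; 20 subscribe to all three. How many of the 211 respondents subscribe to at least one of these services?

|union| = 99 + 82 + 91 − 42 − 29 − 40 + 20 = 181

181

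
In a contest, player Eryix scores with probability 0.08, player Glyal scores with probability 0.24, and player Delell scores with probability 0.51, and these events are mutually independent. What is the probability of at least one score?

0.657392

P(none) = (1 − 0.08) × (1 − 0.24) × (1 − 0.51) = 0.92 × 0.76 × 0.49 = 0.342608
P(at least one) = 1 − 0.342608 = 0.657392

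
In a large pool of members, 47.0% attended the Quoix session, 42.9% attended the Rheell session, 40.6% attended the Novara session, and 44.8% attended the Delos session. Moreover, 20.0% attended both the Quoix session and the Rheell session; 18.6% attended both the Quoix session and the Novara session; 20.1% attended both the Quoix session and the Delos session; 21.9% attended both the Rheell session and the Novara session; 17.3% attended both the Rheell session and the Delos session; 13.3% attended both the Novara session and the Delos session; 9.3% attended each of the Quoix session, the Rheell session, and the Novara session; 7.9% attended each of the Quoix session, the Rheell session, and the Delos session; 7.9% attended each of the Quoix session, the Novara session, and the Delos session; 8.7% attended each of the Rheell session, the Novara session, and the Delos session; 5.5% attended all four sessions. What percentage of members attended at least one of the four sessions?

Apply inclusion-exclusion:
P(union) = 47.0 + 42.9 + 40.6 + 44.8 − 20.0 − 18.6 − 20.1 − 21.9 − 17.3 − 13.3 + 9.3 + 7.9 + 7.9 + 8.7 − 5.5 = 92.4%

92.4%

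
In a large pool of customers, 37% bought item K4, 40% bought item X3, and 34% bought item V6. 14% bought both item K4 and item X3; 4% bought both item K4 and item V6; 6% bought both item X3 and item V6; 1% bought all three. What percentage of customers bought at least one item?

Apply inclusion-exclusion:
P(at least one) = 37 + 40 + 34 − 14 − 4 − 6 + 1 = 88%

88%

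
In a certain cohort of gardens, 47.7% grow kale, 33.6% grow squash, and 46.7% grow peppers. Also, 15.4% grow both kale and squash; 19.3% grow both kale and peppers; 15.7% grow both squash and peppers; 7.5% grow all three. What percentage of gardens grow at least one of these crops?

By inclusion–exclusion:
P(union) = 47.7 + 33.6 + 46.7 − 15.4 − 19.3 − 15.7 + 7.5 = 85.1%

85.1%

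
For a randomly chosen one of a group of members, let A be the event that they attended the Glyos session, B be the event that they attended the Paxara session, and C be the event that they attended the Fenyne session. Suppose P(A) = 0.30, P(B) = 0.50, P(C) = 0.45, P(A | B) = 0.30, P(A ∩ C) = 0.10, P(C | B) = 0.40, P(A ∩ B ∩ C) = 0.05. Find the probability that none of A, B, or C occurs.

0.15

P(A ∩ B) = P(B)·P(A|B) = 0.50 × 0.30 = 0.15
P(B ∩ C) = P(B)·P(C|B) = 0.50 × 0.40 = 0.20
P(A ∪ B ∪ C) = 0.30 + 0.50 + 0.45 − 0.15 − 0.10 − 0.20 + 0.05 = 0.85
P(none) = 1 − 0.85 = 0.15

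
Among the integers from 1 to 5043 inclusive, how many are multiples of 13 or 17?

Inclusion–exclusion gives
⌊5043/13⌋ + ⌊5043/17⌋ − ⌊5043/221⌋ = 387 + 296 − 22 = 661

661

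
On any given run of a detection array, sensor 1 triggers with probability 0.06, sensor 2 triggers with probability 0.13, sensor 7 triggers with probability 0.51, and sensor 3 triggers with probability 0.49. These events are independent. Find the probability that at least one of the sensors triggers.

0.79563178

Independence gives P(none) = ∏(1 − pᵢ).
P(none) = (1 − 0.06) × (1 − 0.13) × (1 − 0.51) × (1 − 0.49) = 0.94 × 0.87 × 0.49 × 0.51 = 0.20436822
P(at least one) = 1 − 0.20436822 = 0.79563178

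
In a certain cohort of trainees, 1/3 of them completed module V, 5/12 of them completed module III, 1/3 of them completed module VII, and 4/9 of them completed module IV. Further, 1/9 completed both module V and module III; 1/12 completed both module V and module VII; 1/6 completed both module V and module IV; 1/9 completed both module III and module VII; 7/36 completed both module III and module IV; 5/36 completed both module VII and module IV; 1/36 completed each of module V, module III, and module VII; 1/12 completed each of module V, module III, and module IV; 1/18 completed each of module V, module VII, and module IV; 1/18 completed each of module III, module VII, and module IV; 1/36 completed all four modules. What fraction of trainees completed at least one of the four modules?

11/12

By inclusion–exclusion:
P(union) = 1/3 + 5/12 + 1/3 + 4/9 − 1/9 − 1/12 − 1/6 − 1/9 − 7/36 − 5/36 + 1/36 + 1/12 + 1/18 + 1/18 − 1/36 = 11/12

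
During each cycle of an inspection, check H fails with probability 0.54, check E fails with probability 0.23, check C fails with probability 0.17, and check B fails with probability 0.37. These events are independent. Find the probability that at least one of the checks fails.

0.81478882

Independence gives P(none) = ∏(1 − pᵢ).
P(none) = (1 − 0.54) × (1 − 0.23) × (1 − 0.17) × (1 − 0.37) = 0.46 × 0.77 × 0.83 × 0.63 = 0.18521118
P(at least one) = 1 − 0.18521118 = 0.81478882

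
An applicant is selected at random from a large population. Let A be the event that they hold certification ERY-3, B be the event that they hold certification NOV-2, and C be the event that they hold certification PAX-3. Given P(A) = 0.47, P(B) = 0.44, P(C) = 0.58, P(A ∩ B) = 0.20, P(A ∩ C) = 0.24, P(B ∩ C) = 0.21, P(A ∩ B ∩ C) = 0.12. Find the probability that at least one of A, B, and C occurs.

0.96

Using inclusion–exclusion:
P(A ∪ B ∪ C) = 0.47 + 0.44 + 0.58 − 0.20 − 0.24 − 0.21 + 0.12 = 0.96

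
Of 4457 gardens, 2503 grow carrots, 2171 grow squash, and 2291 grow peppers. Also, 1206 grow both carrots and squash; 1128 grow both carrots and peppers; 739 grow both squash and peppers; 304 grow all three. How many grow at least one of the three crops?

4196

By inclusion–exclusion:
|at least one| = 2503 + 2171 + 2291 − 1206 − 1128 − 739 + 304 = 4196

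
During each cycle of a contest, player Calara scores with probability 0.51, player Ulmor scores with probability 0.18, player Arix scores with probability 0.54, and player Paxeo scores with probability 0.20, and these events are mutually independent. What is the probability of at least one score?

Since the events are independent, P(none) is the product of the individual non-occurrence probabilities.
P(none) = (1 − 0.51) × (1 − 0.18) × (1 − 0.54) × (1 − 0.20) = 0.49 × 0.82 × 0.46 × 0.80 = 0.1478624
P(at least one) = 1 − 0.1478624 = 0.8521376

0.8521376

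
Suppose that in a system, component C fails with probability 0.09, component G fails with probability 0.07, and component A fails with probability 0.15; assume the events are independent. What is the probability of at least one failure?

0.280645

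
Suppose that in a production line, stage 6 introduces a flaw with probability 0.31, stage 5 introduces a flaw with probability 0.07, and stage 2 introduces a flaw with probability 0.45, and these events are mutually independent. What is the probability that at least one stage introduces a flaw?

0.647065

Independence gives P(none) = ∏(1 − pᵢ).
P(none) = (1 − 0.31) × (1 − 0.07) × (1 − 0.45) = 0.69 × 0.93 × 0.55 = 0.352935
P(at least one) = 1 − 0.352935 = 0.647065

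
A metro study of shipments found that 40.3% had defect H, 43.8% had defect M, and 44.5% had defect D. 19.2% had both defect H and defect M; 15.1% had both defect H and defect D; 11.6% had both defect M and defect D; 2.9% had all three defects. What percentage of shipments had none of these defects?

By inclusion–exclusion:
P(≥1) = 40.3 + 43.8 + 44.5 − 19.2 − 15.1 − 11.6 + 2.9 = 85.6%
P(none) = 100% − 85.6% = 14.4%

14.4%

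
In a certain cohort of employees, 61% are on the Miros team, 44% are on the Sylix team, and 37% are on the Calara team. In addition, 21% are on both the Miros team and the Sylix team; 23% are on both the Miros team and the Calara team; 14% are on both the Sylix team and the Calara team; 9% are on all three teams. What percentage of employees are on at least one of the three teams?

93%

P(≥1) = 61 + 44 + 37 − 21 − 23 − 14 + 9 = 93%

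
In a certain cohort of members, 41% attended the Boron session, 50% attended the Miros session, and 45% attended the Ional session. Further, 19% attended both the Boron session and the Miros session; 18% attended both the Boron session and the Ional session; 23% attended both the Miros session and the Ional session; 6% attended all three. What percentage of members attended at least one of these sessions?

82%

Inclusion–exclusion gives
P(at least one) = 41 + 50 + 45 − 19 − 18 − 23 + 6 = 82%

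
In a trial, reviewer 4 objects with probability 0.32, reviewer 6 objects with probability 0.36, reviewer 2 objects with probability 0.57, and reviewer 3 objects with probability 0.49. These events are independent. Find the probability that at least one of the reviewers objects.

P(none) = (1 − 0.32) × (1 − 0.36) × (1 − 0.57) × (1 − 0.49) = 0.68 × 0.64 × 0.43 × 0.51 = 0.09543936
P(at least one) = 1 − 0.09543936 = 0.90456064

0.90456064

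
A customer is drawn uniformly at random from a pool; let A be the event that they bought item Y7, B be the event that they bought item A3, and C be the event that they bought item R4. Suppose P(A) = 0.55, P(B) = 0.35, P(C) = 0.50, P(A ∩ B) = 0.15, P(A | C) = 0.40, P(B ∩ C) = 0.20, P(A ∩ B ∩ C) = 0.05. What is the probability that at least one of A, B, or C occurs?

P(A ∩ C) = P(C)·P(A|C) = 0.50 × 0.40 = 0.20
By inclusion-exclusion,
P(A ∪ B ∪ C) = 0.55 + 0.35 + 0.50 − 0.15 − 0.20 − 0.20 + 0.05 = 0.90

0.90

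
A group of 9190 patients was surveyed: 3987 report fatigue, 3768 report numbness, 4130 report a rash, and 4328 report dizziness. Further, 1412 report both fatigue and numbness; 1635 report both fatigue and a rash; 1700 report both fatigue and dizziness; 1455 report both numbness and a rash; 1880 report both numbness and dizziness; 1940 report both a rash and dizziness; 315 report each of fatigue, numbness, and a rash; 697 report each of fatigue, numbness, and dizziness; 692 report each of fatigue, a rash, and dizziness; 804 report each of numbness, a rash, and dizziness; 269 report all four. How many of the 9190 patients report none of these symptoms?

760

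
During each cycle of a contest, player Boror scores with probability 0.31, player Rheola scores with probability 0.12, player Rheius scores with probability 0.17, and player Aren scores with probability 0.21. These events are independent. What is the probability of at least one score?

P(none) = (1 − 0.31) × (1 − 0.12) × (1 − 0.17) × (1 − 0.21) = 0.69 × 0.88 × 0.83 × 0.79 = 0.39814104
P(at least one) = 1 − 0.39814104 = 0.60185896

0.60185896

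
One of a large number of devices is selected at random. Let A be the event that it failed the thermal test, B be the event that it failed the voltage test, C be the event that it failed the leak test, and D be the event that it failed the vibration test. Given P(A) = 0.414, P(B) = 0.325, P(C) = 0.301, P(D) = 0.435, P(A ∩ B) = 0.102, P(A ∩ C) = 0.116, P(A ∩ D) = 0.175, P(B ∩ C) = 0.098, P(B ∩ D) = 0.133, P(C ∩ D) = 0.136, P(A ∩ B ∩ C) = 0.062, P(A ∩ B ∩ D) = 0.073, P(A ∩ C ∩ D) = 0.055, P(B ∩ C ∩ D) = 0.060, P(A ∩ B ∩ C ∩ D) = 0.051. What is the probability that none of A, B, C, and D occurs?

0.086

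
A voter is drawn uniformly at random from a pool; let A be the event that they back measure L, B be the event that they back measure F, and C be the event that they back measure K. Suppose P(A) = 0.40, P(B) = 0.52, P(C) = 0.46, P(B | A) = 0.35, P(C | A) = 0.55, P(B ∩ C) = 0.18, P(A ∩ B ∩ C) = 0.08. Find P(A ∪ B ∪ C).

P(A ∩ B) = P(A)·P(B|A) = 0.40 × 0.35 = 0.14
P(A ∩ C) = P(A)·P(C|A) = 0.40 × 0.55 = 0.22
Apply inclusion-exclusion:
P(A ∪ B ∪ C) = 0.40 + 0.52 + 0.46 − 0.14 − 0.22 − 0.18 + 0.08 = 0.92

0.92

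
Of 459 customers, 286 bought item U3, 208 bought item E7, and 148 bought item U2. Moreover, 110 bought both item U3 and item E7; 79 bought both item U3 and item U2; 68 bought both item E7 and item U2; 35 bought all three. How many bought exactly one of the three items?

233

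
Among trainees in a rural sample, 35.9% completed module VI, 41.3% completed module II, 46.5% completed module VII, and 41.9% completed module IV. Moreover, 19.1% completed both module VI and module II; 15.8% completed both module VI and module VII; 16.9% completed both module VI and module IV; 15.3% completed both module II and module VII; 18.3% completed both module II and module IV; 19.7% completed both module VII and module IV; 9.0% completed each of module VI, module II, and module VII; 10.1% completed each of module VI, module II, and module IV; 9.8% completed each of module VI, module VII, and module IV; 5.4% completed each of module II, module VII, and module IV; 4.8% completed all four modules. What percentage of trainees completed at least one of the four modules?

90.0%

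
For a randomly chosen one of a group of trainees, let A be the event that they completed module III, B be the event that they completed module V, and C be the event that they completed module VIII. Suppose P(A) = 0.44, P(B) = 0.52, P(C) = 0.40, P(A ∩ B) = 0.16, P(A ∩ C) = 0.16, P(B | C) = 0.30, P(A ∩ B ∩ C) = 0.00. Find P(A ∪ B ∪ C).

P(B ∩ C) = P(C)·P(B|C) = 0.40 × 0.30 = 0.12
By inclusion–exclusion:
P(A ∪ B ∪ C) = 0.44 + 0.52 + 0.40 − 0.16 − 0.16 − 0.12 + 0.00 = 0.92

0.92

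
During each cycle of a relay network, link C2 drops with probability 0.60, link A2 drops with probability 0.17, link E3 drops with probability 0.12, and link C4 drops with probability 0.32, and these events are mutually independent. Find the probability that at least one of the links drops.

Independence gives P(none) = ∏(1 − pᵢ).
P(none) = (1 − 0.60) × (1 − 0.17) × (1 − 0.12) × (1 − 0.32) = 0.40 × 0.83 × 0.88 × 0.68 = 0.1986688
P(at least one) = 1 − 0.1986688 = 0.8013312

0.8013312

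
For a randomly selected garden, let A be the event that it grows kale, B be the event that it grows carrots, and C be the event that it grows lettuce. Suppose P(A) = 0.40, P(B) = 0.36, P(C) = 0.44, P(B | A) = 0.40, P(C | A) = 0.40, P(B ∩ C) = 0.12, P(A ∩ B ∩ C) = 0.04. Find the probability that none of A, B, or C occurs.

P(A ∩ B) = P(A)·P(B|A) = 0.40 × 0.40 = 0.16
P(A ∩ C) = P(A)·P(C|A) = 0.40 × 0.40 = 0.16
P(A ∪ B ∪ C) = 0.40 + 0.36 + 0.44 − 0.16 − 0.16 − 0.12 + 0.04 = 0.80
P(none) = 1 − 0.80 = 0.20

0.20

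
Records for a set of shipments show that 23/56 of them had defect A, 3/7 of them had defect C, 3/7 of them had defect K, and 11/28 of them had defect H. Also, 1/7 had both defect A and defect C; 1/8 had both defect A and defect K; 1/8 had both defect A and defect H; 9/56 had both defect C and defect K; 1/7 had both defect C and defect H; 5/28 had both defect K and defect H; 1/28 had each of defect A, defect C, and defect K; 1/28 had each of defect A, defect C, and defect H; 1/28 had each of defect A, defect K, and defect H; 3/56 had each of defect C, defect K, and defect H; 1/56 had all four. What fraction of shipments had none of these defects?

By inclusion–exclusion:
P(union) = 23/56 + 3/7 + 3/7 + 11/28 − 1/7 − 1/8 − 1/8 − 9/56 − 1/7 − 5/28 + 1/28 + 1/28 + 1/28 + 3/56 − 1/56 = 13/14
P(none) = 1 − 13/14 = 1/14

1/14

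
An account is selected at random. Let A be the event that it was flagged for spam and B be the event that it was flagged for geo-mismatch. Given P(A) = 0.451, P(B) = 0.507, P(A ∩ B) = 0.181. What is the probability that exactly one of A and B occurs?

0.596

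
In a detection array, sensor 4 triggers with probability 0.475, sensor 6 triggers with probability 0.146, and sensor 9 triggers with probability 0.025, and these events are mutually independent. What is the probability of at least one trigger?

0.56285875

P(none) = (1 − 0.475) × (1 − 0.146) × (1 − 0.025) = 0.525 × 0.854 × 0.975 = 0.43714125
P(at least one) = 1 − 0.43714125 = 0.56285875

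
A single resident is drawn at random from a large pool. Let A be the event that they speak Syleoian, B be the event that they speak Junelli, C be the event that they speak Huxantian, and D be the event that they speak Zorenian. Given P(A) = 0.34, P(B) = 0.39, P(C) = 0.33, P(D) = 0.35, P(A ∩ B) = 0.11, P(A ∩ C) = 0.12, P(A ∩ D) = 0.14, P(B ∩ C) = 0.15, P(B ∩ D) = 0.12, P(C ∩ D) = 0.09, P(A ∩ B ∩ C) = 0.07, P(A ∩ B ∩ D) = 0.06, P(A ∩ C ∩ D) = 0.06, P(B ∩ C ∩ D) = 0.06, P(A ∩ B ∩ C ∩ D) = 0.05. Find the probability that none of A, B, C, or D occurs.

P(A ∪ B ∪ C ∪ D) = 0.34 + 0.39 + 0.33 + 0.35 − 0.11 − 0.12 − 0.14 − 0.15 − 0.12 − 0.09 + 0.07 + 0.06 + 0.06 + 0.06 − 0.05 = 0.88
P(none) = 1 − 0.88 = 0.12

0.12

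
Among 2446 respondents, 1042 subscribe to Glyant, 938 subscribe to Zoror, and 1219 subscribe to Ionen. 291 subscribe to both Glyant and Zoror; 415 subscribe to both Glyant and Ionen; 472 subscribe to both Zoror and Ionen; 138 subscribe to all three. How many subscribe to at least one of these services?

2159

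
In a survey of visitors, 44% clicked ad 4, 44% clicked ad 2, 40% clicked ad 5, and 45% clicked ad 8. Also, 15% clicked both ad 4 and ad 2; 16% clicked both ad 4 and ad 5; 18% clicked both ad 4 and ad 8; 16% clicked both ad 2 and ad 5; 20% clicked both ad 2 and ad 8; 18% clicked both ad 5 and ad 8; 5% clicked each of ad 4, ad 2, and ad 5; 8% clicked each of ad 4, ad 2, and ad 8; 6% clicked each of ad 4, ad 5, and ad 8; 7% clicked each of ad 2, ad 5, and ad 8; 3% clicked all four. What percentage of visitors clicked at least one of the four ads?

93%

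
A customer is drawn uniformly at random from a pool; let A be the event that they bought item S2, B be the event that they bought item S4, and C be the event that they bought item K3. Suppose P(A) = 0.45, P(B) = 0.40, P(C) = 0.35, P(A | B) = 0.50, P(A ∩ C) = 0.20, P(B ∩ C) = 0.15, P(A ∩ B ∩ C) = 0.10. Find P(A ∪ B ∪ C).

0.75

P(A ∩ B) = P(B)·P(A|B) = 0.40 × 0.50 = 0.20
Inclusion–exclusion gives
P(A ∪ B ∪ C) = 0.45 + 0.40 + 0.35 − 0.20 − 0.20 − 0.15 + 0.10 = 0.75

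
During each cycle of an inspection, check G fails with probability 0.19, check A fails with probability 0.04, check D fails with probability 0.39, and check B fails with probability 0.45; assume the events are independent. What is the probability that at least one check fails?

Since the events are independent, P(none) is the product of the individual non-occurrence probabilities.
P(none) = (1 − 0.19) × (1 − 0.04) × (1 − 0.39) × (1 − 0.45) = 0.81 × 0.96 × 0.61 × 0.55 = 0.2608848
P(at least one) = 1 − 0.2608848 = 0.7391152

0.7391152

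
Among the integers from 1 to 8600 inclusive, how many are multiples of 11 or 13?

1382

⌊8600/11⌋ + ⌊8600/13⌋ − ⌊8600/143⌋ = 781 + 661 − 60 = 1382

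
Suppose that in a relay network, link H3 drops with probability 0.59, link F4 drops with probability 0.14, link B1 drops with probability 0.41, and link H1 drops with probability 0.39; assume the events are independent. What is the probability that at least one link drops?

0.87309926

P(none) = (1 − 0.59) × (1 − 0.14) × (1 − 0.41) × (1 − 0.39) = 0.41 × 0.86 × 0.59 × 0.61 = 0.12690074
P(at least one) = 1 − 0.12690074 = 0.87309926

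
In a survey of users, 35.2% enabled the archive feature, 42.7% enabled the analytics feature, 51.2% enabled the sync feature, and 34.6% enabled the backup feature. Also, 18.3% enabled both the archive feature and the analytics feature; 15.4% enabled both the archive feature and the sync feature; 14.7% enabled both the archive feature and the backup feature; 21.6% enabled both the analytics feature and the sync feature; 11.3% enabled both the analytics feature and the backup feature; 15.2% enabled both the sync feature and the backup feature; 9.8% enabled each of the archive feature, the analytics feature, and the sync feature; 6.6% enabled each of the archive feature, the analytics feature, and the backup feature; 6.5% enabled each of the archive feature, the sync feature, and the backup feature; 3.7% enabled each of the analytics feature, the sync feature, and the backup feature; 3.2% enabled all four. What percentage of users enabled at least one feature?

By inclusion-exclusion,
P(union) = 35.2 + 42.7 + 51.2 + 34.6 − 18.3 − 15.4 − 14.7 − 21.6 − 11.3 − 15.2 + 9.8 + 6.6 + 6.5 + 3.7 − 3.2 = 90.6%

90.6%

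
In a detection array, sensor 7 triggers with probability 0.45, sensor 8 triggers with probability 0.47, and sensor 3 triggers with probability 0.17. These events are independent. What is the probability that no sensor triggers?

0.241945

P(none) = (1 − 0.45) × (1 − 0.47) × (1 − 0.17) = 0.55 × 0.53 × 0.83 = 0.241945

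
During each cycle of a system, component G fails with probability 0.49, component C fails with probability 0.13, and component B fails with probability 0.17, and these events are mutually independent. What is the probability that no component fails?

0.368271

Independence gives P(none) = ∏(1 − pᵢ).
P(none) = (1 − 0.49) × (1 − 0.13) × (1 − 0.17) = 0.51 × 0.87 × 0.83 = 0.368271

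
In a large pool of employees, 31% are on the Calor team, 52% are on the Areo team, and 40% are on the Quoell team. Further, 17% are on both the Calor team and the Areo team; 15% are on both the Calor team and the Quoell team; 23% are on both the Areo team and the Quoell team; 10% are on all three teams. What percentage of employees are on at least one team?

P(at least one) = 31 + 52 + 40 − 17 − 15 − 23 + 10 = 78%

78%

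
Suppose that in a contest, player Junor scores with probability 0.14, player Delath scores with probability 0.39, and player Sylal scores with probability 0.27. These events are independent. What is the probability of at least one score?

0.617042

P(none) = (1 − 0.14) × (1 − 0.39) × (1 − 0.27) = 0.86 × 0.61 × 0.73 = 0.382958
P(at least one) = 1 − 0.382958 = 0.617042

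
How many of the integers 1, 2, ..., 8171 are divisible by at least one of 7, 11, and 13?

⌊8171/7⌋ + ⌊8171/11⌋ + ⌊8171/13⌋ − ⌊8171/77⌋ − ⌊8171/91⌋ − ⌊8171/143⌋ + ⌊8171/1001⌋ = 1167 + 742 + 628 − 106 − 89 − 57 + 8 = 2293

2293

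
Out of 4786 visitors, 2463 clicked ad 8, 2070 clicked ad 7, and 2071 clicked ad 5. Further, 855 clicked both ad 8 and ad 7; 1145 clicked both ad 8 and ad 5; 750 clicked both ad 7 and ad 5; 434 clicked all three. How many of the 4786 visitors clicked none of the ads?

498

By inclusion-exclusion,
N(≥1) = 2463 + 2070 + 2071 − 855 − 1145 − 750 + 434 = 4288
None: 4786 − 4288 = 498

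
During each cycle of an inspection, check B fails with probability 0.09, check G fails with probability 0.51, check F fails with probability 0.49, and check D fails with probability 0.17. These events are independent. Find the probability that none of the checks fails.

Since the events are independent, P(none) is the product of the individual non-occurrence probabilities.
P(none) = (1 − 0.09) × (1 − 0.51) × (1 − 0.49) × (1 − 0.17) = 0.91 × 0.49 × 0.51 × 0.83 = 0.18874947

0.18874947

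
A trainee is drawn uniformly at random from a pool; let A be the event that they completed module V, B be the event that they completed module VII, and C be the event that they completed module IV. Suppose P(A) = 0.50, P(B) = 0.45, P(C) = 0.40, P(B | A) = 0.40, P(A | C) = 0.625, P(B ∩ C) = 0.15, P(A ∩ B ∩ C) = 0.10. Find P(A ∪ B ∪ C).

P(A ∩ B) = P(A)·P(B|A) = 0.50 × 0.40 = 0.20
P(A ∩ C) = P(C)·P(A|C) = 0.40 × 0.625 = 0.25
Apply inclusion-exclusion:
P(A ∪ B ∪ C) = 0.50 + 0.45 + 0.40 − 0.20 − 0.25 − 0.15 + 0.10 = 0.85

0.85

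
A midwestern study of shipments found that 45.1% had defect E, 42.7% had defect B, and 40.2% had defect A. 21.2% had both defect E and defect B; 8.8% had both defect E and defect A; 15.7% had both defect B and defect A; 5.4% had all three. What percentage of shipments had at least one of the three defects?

By inclusion-exclusion,
P(at least one) = 45.1 + 42.7 + 40.2 − 21.2 − 8.8 − 15.7 + 5.4 = 87.7%

87.7%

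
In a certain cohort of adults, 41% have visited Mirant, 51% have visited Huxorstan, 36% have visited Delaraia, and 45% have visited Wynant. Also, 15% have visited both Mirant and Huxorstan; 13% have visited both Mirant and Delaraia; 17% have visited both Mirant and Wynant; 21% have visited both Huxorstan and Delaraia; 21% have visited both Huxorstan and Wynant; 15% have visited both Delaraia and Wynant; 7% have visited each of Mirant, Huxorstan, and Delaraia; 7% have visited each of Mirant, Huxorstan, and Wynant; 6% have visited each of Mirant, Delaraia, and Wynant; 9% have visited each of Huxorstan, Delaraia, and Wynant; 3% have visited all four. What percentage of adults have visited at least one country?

P(union) = 41 + 51 + 36 + 45 − 15 − 13 − 17 − 21 − 21 − 15 + 7 + 7 + 6 + 9 − 3 = 97%

97%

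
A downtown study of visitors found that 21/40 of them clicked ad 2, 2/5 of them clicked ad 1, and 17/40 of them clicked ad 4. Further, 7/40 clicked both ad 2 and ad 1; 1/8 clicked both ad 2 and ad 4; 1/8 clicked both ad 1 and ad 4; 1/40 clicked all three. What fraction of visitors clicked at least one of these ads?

By inclusion–exclusion:
P(≥1) = 21/40 + 2/5 + 17/40 − 7/40 − 1/8 − 1/8 + 1/40 = 19/20

19/20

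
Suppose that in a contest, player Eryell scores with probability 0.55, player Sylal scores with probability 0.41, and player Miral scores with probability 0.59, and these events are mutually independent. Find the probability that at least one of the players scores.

0.891145

P(none) = (1 − 0.55) × (1 − 0.41) × (1 − 0.59) = 0.45 × 0.59 × 0.41 = 0.108855
P(at least one) = 1 − 0.108855 = 0.891145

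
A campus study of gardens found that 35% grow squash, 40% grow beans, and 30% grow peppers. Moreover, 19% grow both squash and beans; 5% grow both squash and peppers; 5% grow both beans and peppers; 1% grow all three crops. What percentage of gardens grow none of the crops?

Apply inclusion-exclusion:
P(at least one) = 35 + 40 + 30 − 19 − 5 − 5 + 1 = 77%
P(none) = 100% − 77% = 23%

23%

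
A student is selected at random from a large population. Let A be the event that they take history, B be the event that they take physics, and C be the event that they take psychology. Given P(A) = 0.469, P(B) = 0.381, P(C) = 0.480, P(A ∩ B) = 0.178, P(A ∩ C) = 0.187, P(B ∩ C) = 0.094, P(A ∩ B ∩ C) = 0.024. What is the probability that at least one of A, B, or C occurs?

0.895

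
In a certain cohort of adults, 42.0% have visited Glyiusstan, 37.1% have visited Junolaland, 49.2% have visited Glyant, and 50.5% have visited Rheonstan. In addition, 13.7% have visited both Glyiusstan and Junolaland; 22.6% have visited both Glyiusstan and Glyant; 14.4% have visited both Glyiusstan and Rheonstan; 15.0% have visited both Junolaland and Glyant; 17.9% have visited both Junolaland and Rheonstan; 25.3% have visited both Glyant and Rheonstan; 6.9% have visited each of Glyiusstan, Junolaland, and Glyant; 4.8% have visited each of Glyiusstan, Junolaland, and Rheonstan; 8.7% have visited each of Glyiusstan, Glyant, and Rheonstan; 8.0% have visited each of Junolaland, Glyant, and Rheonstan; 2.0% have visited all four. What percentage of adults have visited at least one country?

By inclusion–exclusion:
P(≥1) = 42.0 + 37.1 + 49.2 + 50.5 − 13.7 − 22.6 − 14.4 − 15.0 − 17.9 − 25.3 + 6.9 + 4.8 + 8.7 + 8.0 − 2.0 = 96.3%

96.3%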